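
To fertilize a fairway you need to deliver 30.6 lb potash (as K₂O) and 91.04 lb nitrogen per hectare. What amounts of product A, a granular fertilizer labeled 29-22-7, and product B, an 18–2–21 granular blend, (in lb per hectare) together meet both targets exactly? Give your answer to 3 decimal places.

281.789 lb product A, 51.785 lb product B

With a, b = lb per hectare of product A and product B:
K₂O: 0.07·a + 0.21·b = 30.6
N: 0.29·a + 0.18·b = 91.04
Solving simultaneously: a = 281.7888, b = 51.7847.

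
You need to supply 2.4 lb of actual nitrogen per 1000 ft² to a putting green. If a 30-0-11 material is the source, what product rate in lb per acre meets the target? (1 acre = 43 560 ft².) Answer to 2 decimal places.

Product per 1000 ft² = 2.4 / 30% = 8 lb.
Convert to per acre: 8 × 43.56 = 348.48 lb.

348.48 lb of product per acre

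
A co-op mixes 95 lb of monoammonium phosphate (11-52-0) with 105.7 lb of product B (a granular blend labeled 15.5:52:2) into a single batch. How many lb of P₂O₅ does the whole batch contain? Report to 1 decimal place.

104.4 lb P₂O₅

P₂O₅ mass = 52%×95 + 52%×105.7 = 104.364 lb.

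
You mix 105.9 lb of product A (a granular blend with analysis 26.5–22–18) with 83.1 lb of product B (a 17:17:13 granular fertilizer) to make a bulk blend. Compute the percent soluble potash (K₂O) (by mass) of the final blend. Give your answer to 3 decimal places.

Total mass = 105.9 + 83.1 = 189 lb.
K₂O mass = 18%×105.9 + 13%×83.1 = 29.865 lb.
% K₂O = 29.865 / 189 = 15.8016%.

15.802% K₂O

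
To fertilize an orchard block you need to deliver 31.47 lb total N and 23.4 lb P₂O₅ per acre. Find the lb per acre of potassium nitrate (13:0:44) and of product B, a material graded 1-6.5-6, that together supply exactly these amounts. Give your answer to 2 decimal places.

Per-acre balance (a = potassium nitrate, b = product B):
N: 0.13·a + 0.01·b = 31.47
P₂O₅: 0·a + 0.065·b = 23.4
Solving simultaneously: a = 214.3846, b = 360.

214.38 lb potassium nitrate, 360.00 lb product B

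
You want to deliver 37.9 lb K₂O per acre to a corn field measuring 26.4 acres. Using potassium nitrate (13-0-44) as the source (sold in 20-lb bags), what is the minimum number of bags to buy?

114 bags

Product per acre = 37.9 / 44% = 86.1364 lb.
Total product = 86.1364 × 26.4 = 2274 lb.
Bags = ⌈2274 / 20⌉ = 114.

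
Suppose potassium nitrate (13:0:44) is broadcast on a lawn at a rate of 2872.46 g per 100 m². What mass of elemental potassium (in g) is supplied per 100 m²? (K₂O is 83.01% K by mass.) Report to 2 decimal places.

K₂O per 100 m² = 2872.46 × 44% = 1263.88 g.
Elemental K = 1263.88 × 0.8301 = 1049.149 g per 100 m².

1049.15 g K per hundred sq m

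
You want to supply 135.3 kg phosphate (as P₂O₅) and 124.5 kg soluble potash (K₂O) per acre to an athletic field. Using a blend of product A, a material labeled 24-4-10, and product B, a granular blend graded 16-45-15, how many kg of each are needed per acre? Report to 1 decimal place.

916.2 kg product A, 219.2 kg product B

With a, b = kg per acre of product A and product B:
P₂O₅: 0.04·a + 0.45·b = 135.3
K₂O: 0.1·a + 0.15·b = 124.5
Eliminate a: (row1) − 0.04/0.1·(row2) → 0.39·b = 85.5, so b = 219.231.
Back-substitute: a = (135.3 − 0.45·219.231) / 0.04 = 916.154.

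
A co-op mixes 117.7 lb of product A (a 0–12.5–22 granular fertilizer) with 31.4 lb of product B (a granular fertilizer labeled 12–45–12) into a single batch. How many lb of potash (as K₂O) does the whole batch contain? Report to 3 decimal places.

K₂O mass = 22%×117.7 + 12%×31.4 = 29.662 lb.

29.662 lb K₂O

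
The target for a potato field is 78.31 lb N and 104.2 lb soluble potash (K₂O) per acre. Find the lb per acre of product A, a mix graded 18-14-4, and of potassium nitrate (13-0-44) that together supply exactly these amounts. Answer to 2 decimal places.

Per-acre balance (a = product A, b = potassium nitrate):
N: 0.18·a + 0.13·b = 78.31
K₂O: 0.04·a + 0.44·b = 104.2
From row1: a = (78.31 − 0.13·b) / 0.18.
Into row2: 0.04·(78.31 − 0.13·b)/0.18 + 0.44·b = 104.2 → b = 211.1297, a = 282.573.

282.57 lb product A, 211.13 lb potassium nitrate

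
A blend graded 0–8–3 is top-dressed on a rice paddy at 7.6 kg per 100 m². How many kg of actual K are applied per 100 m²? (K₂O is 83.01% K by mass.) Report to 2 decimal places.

0.19 kg K per hundred sq m

K₂O per 100 m² = 7.6 × 3% = 0.228 kg.
Elemental K = 0.228 × 0.8301 = 0.189263 kg per 100 m².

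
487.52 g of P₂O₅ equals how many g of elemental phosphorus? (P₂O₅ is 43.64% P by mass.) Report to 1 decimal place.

212.8 g P

P = 487.52 × 0.4364 = 212.754 g.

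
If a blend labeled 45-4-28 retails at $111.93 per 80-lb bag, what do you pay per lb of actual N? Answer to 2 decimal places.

$3.11 per lb N

N in bag = 80 × 45% = 36 lb.
Cost per lb N = $111.93 / 36 = $3.1092.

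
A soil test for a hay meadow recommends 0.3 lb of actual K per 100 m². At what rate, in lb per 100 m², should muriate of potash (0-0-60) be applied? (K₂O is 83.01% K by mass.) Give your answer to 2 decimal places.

As K₂O: 0.3 / 0.8301 = 0.361402 lb per 100 m².
Product per 100 m² = 0.361402 / 60% = 0.602337 lb.

0.60 lb of product per hundred sq m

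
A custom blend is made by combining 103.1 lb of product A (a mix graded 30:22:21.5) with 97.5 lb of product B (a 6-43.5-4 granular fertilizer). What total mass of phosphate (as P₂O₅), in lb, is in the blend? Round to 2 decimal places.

65.09 lb P₂O₅

P₂O₅ mass = 22%×103.1 + 43.5%×97.5 = 65.0945 lb.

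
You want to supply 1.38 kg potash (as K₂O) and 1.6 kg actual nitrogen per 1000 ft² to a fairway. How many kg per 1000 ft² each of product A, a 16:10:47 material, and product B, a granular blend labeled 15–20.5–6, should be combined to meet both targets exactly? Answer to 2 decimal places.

Let a = kg of product A, b = kg of product B (per 1000 ft²).
K₂O: 0.47·a + 0.06·b = 1.38
N: 0.16·a + 0.15·b = 1.6
Solving simultaneously: a = 1.82266, b = 8.7225.

1.82 kg product A, 8.72 kg product B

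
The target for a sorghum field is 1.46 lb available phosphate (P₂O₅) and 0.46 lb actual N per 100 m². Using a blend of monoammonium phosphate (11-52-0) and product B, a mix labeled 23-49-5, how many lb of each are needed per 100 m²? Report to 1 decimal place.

Let a = lb of monoammonium phosphate, b = lb of product B (per 100 m²).
P₂O₅: 0.52·a + 0.49·b = 1.46
N: 0.11·a + 0.23·b = 0.46
Eliminate b: (row1) − 0.49/0.23·(row2) → 0.285652·a = 0.48, so a = 1.68037.
Then b = (0.46 − 0.11·1.68037) / 0.23 = 1.19635.

1.7 lb monoammonium phosphate, 1.2 lb product B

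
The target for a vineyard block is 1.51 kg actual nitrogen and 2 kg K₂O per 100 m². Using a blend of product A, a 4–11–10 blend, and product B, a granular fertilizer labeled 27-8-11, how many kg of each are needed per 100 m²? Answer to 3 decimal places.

16.544 kg product A, 3.142 kg product B

With a, b = kg per 100 m² of product A and product B:
N: 0.04·a + 0.27·b = 1.51
K₂O: 0.1·a + 0.11·b = 2
Eliminate b: (row1) − 0.27/0.11·(row2) → -0.205455·a = -3.39909, so a = 16.5442.
Then b = (2 − 0.1·16.5442) / 0.11 = 3.14159.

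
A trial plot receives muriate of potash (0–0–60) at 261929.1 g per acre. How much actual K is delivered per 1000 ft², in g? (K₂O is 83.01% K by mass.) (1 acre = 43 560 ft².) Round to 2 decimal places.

2994.87 g K per thousand sq ft

K₂O per acre = 261929.1 × 60% = 157157 g.
Elemental K = 157157 × 0.8301 = 130456 g per acre.
Convert to per 1000 ft²: 130456 × 0.0229568 = 2994.867 g.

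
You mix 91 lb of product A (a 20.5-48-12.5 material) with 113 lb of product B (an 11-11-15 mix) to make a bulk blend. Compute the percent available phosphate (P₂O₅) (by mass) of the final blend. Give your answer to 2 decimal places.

27.50% P₂O₅

Total mass = 91 + 113 = 204 lb.
P₂O₅ mass = 48%×91 + 11%×113 = 56.11 lb.
% P₂O₅ = 56.11 / 204 = 27.5049%.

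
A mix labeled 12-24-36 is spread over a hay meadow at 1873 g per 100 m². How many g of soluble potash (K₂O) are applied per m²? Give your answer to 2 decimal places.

K₂O per 100 m² = 1873 × 36% = 674.28 g.
Convert to per m²: 674.28 × 0.01 = 6.7428 g.

6.74 g K₂O per sq m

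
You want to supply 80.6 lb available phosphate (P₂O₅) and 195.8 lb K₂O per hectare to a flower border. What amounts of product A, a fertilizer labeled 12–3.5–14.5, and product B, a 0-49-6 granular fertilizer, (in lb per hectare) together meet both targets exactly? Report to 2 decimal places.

Per-hectare balance (a = product A, b = product B):
P₂O₅: 0.035·a + 0.49·b = 80.6
K₂O: 0.145·a + 0.06·b = 195.8
Eliminate a: (row1) − 0.035/0.145·(row2) → 0.475517·b = 33.3379, so b = 70.1088.
Back-substitute: a = (80.6 − 0.49·70.1088) / 0.035 = 1321.334.

1321.33 lb product A, 70.11 lb product B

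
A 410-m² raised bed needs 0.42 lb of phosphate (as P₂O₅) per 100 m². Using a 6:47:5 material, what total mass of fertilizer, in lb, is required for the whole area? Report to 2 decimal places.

Product per 100 m² = 0.42 / 47% = 0.893617 lb.
Total product = 0.893617 × 410 / 100 = 3.66383 lb.

3.66 lb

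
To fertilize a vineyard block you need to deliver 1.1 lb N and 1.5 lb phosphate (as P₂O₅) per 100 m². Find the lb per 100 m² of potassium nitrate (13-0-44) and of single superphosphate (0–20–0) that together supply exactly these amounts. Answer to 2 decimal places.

8.46 lb potassium nitrate, 7.50 lb single superphosphate

With a, b = lb per 100 m² of potassium nitrate and single superphosphate:
N: 0.13·a + 0·b = 1.1
P₂O₅: 0·a + 0.2·b = 1.5
Solving simultaneously: a = 8.46154, b = 7.5.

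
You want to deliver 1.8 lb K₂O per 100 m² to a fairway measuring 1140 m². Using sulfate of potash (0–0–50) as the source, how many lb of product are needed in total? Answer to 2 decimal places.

Product per 100 m² = 1.8 / 50% = 3.6 lb.
Total product = 3.6 × 1140 / 100 = 41.04 lb.

41.04 lb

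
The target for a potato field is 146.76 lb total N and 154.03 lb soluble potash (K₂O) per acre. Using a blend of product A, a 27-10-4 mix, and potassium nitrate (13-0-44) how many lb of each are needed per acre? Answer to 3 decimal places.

392.170 lb product A, 314.416 lb potassium nitrate

Per-acre balance (a = product A, b = potassium nitrate):
N: 0.27·a + 0.13·b = 146.76
K₂O: 0.04·a + 0.44·b = 154.03
Solving simultaneously: a = 392.1699, b = 314.4164.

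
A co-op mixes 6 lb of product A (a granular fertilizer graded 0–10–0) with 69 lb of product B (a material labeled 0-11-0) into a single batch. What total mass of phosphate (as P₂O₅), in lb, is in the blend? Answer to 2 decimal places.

8.19 lb P₂O₅

P₂O₅ mass = 10%×6 + 11%×69 = 8.19 lb.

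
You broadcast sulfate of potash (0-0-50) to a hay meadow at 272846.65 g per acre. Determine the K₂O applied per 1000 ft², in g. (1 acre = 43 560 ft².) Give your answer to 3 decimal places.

3131.849 g K₂O per thousand sq ft

K₂O per acre = 272846.65 × 50% = 136423 g.
Convert to per 1000 ft²: 136423 × 0.0229568 = 3131.8486 g.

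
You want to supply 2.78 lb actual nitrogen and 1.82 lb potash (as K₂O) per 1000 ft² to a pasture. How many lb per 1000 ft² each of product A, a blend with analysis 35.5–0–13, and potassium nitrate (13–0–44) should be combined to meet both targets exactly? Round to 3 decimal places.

7.083 lb product A, 2.044 lb potassium nitrate

With a, b = lb per 1000 ft² of product A and potassium nitrate:
N: 0.355·a + 0.13·b = 2.78
K₂O: 0.13·a + 0.44·b = 1.82
Eliminate a: (row1) − 0.355/0.13·(row2) → -1.07154·b = -2.19, so b = 2.04379.
Back-substitute: a = (2.78 − 0.13·2.04379) / 0.355 = 7.08256.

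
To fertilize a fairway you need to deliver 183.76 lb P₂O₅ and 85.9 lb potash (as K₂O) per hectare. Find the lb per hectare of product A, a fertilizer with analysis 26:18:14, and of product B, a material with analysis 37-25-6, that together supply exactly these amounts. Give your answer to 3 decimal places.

With a, b = lb per hectare of product A and product B:
P₂O₅: 0.18·a + 0.25·b = 183.76
K₂O: 0.14·a + 0.06·b = 85.9
Solving simultaneously: a = 431.7934, b = 424.1488.

431.793 lb product A, 424.149 lb product B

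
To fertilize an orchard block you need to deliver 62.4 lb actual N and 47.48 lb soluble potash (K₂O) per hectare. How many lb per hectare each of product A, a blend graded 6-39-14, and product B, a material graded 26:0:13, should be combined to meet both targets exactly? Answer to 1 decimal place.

148.0 lb product A, 205.8 lb product B

Let a = lb of product A, b = lb of product B (per hectare).
N: 0.06·a + 0.26·b = 62.4
K₂O: 0.14·a + 0.13·b = 47.48
Solving simultaneously: a = 148, b = 205.846.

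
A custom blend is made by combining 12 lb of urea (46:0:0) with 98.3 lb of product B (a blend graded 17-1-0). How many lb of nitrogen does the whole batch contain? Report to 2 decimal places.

22.23 lb N

N mass = 46%×12 + 17%×98.3 = 22.231 lb.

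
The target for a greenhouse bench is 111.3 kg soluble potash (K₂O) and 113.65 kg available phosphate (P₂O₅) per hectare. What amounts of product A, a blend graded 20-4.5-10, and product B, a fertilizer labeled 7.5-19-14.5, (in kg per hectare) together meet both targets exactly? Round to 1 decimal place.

Per-hectare balance (a = product A, b = product B):
K₂O: 0.1·a + 0.145·b = 111.3
P₂O₅: 0.045·a + 0.19·b = 113.65
From row1: a = (111.3 − 0.145·b) / 0.1.
Into row2: 0.045·(111.3 − 0.145·b)/0.1 + 0.19·b = 113.65 → b = 509.539, a = 374.168.

374.2 kg product A, 509.5 kg product B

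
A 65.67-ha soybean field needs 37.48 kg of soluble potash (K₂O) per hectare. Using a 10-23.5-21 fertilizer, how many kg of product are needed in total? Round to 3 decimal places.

Product per hectare = 37.48 / 21% = 178.476 kg.
Total product = 178.476 × 65.67 = 11720.5314 kg.

11720.531 kg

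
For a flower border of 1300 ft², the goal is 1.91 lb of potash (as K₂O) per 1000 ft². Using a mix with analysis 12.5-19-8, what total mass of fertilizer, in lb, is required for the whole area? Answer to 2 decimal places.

31.04 lb

Product per 1000 ft² = 1.91 / 8% = 23.875 lb.
Total product = 23.875 × 1300 / 1000 = 31.0375 lb.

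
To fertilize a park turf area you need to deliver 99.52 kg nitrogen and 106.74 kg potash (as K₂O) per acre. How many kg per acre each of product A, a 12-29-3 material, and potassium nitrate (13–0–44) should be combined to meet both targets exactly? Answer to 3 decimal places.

With a, b = kg per acre of product A and potassium nitrate:
N: 0.12·a + 0.13·b = 99.52
K₂O: 0.03·a + 0.44·b = 106.74
Solving simultaneously: a = 611.7096, b = 200.8834.

611.710 kg product A, 200.883 kg potassium nitrate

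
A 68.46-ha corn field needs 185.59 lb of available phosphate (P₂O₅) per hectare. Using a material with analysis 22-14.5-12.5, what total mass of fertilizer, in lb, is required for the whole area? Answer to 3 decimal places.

87624.079 lb

Product per hectare = 185.59 / 14.5% = 1279.93 lb.
Total product = 1279.93 × 68.46 = 87624.0786 lb.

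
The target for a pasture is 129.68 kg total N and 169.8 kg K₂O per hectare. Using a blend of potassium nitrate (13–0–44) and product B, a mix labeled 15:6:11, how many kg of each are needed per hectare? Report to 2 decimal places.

216.74 kg potassium nitrate, 676.70 kg product B

Let a = kg of potassium nitrate, b = kg of product B (per hectare).
N: 0.13·a + 0.15·b = 129.68
K₂O: 0.44·a + 0.11·b = 169.8
Solving simultaneously: a = 216.735, b = 676.696.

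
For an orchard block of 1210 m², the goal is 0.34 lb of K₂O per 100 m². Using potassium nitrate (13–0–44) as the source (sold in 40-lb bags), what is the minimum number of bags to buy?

Product per 100 m² = 0.34 / 44% = 0.772727 lb.
Total product = 0.772727 × 1210 / 100 = 9.35 lb.
Bags = ⌈9.35 / 40⌉ = 1.

1 bags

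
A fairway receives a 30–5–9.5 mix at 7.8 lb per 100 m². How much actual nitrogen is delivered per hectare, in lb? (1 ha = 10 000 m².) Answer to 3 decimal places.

234.000 lb N per hectare

nitrogen per 100 m² = 7.8 × 30% = 2.34 lb.
Convert to per hectare: 2.34 × 100 = 234 lb.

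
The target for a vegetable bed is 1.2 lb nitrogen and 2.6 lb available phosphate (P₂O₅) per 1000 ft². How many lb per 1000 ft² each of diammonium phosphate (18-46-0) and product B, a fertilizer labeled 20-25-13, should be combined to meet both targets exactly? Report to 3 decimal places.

4.681 lb diammonium phosphate, 1.787 lb product B

Let a = lb of diammonium phosphate, b = lb of product B (per 1000 ft²).
N: 0.18·a + 0.2·b = 1.2
P₂O₅: 0.46·a + 0.25·b = 2.6
Solving simultaneously: a = 4.68085, b = 1.78723.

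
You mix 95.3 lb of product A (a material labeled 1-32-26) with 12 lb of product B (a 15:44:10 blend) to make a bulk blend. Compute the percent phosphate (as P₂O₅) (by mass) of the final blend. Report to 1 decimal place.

33.3% P₂O₅

Total mass = 95.3 + 12 = 107.3 lb.
P₂O₅ mass = 32%×95.3 + 44%×12 = 35.776 lb.
% P₂O₅ = 35.776 / 107.3 = 33.342%.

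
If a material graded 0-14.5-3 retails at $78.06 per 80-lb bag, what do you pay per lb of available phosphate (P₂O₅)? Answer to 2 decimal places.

$6.73 per lb P₂O₅

P₂O₅ in bag = 80 × 14.5% = 11.6 lb.
Cost per lb P₂O₅ = $78.06 / 11.6 = $6.7293.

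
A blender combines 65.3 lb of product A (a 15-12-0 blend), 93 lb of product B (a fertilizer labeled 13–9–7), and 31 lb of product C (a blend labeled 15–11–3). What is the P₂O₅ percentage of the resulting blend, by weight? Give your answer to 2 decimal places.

10.36% P₂O₅

Total mass = 65.3 + 93 + 31 = 189.3 lb.
P₂O₅ mass = 12%×65.3 + 9%×93 + 11%×31 = 19.616 lb.
% P₂O₅ = 19.616 / 189.3 = 10.3624%.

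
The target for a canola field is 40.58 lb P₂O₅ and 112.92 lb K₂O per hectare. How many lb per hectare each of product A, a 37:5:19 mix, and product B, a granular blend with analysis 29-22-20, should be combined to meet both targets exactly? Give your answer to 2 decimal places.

525.99 lb product A, 64.91 lb product B

Per-hectare balance (a = product A, b = product B):
P₂O₅: 0.05·a + 0.22·b = 40.58
K₂O: 0.19·a + 0.2·b = 112.92
From row1: a = (40.58 − 0.22·b) / 0.05.
Into row2: 0.19·(40.58 − 0.22·b)/0.05 + 0.2·b = 112.92 → b = 64.9119, a = 525.987.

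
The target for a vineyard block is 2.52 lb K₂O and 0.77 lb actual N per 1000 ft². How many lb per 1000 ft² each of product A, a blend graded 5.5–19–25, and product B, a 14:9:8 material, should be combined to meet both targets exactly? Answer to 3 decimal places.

Let a = lb of product A, b = lb of product B (per 1000 ft²).
K₂O: 0.25·a + 0.08·b = 2.52
N: 0.055·a + 0.14·b = 0.77
Solving simultaneously: a = 9.51634, b = 1.76144.

9.516 lb product A, 1.761 lb product B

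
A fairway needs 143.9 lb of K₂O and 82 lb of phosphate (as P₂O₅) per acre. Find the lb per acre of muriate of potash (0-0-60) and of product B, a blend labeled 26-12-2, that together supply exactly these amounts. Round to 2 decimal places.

217.06 lb muriate of potash, 683.33 lb product B

With a, b = lb per acre of muriate of potash and product B:
K₂O: 0.6·a + 0.02·b = 143.9
P₂O₅: 0·a + 0.12·b = 82
Solving simultaneously: a = 217.056, b = 683.333.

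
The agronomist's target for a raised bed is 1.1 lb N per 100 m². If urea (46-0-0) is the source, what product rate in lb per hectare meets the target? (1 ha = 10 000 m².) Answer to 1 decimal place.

239.1 lb of product per hectare

Product per 100 m² = 1.1 / 46% = 2.3913 lb.
Convert to per hectare: 2.3913 × 100 = 239.13 lb.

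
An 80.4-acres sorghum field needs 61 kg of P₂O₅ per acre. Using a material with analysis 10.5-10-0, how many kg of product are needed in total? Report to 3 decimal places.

Product per acre = 61 / 10% = 610 kg.
Total product = 610 × 80.4 = 49044 kg.

49044.000 kg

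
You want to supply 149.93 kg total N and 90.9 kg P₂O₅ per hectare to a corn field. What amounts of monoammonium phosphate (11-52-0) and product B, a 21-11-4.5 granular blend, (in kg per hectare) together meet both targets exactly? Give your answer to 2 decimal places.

26.74 kg monoammonium phosphate, 699.94 kg product B

With a, b = kg per hectare of monoammonium phosphate and product B:
N: 0.11·a + 0.21·b = 149.93
P₂O₅: 0.52·a + 0.11·b = 90.9
Eliminate a: (row1) − 0.11/0.52·(row2) → 0.186731·b = 130.701, so b = 699.944.
Back-substitute: a = (149.93 − 0.21·699.944) / 0.11 = 26.7425.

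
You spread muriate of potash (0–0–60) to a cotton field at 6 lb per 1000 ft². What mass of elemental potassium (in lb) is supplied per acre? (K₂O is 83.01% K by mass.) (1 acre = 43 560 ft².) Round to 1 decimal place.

K₂O per 1000 ft² = 6 × 60% = 3.6 lb.
Elemental K = 3.6 × 0.8301 = 2.98836 lb per 1000 ft².
Convert to per acre: 2.98836 × 43.56 = 130.173 lb.

130.2 lb K per acre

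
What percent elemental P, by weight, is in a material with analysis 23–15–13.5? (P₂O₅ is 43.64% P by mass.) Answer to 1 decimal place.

%P = 15 × 0.4364 = 6.546%.

6.5% P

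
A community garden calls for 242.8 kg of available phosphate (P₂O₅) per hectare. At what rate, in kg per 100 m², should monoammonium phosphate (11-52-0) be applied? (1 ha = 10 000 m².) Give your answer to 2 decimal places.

Product per hectare = 242.8 / 52% = 466.923 kg.
Convert to per 100 m²: 466.923 × 0.01 = 4.66923 kg.

4.67 kg of product per hundred sq m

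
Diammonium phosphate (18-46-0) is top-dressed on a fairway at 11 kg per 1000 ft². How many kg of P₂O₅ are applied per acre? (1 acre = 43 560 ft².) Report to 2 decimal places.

220.41 kg P₂O₅ per acre

P₂O₅ per 1000 ft² = 11 × 46% = 5.06 kg.
Convert to per acre: 5.06 × 43.56 = 220.414 kg.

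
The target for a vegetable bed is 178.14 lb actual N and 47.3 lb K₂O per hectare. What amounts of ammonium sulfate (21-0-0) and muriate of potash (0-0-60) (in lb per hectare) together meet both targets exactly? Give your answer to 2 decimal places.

Per-hectare balance (a = ammonium sulfate, b = muriate of potash):
N: 0.21·a + 0·b = 178.14
K₂O: 0·a + 0.6·b = 47.3
Solving simultaneously: a = 848.286, b = 78.8333.

848.29 lb ammonium sulfate, 78.83 lb muriate of potash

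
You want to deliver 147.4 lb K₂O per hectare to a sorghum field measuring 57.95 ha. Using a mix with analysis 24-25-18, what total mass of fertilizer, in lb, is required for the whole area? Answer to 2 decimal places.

Product per hectare = 147.4 / 18% = 818.889 lb.
Total product = 818.889 × 57.95 = 47454.611 lb.

47454.61 lb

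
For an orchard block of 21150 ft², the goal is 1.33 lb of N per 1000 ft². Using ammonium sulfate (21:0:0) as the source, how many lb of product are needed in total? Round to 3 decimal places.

133.950 lb

Product per 1000 ft² = 1.33 / 21% = 6.33333 lb.
Total product = 6.33333 × 21150 / 1000 = 133.95 lb.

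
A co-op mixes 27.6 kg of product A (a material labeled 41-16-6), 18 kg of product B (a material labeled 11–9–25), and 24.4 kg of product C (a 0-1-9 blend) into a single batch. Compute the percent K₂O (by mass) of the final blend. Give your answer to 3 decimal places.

Total mass = 27.6 + 18 + 24.4 = 70 kg.
K₂O mass = 6%×27.6 + 25%×18 + 9%×24.4 = 8.352 kg.
% K₂O = 8.352 / 70 = 11.9314%.

11.931% K₂O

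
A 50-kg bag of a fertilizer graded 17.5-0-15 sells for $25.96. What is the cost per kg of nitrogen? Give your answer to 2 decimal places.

$2.97 per kg N

N in bag = 50 × 17.5% = 8.75 kg.
Cost per kg N = $25.96 / 8.75 = $2.9669.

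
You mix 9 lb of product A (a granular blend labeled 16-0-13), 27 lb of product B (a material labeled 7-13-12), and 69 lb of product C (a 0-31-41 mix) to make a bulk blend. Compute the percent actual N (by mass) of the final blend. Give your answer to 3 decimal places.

Total mass = 9 + 27 + 69 = 105 lb.
N mass = 16%×9 + 7%×27 + 0%×69 = 3.33 lb.
% N = 3.33 / 105 = 3.17143%.

3.171% N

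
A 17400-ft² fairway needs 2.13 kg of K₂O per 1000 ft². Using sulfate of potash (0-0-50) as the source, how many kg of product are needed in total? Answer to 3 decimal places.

74.124 kg

Product per 1000 ft² = 2.13 / 50% = 4.26 kg.
Total product = 4.26 × 17400 / 1000 = 74.124 kg.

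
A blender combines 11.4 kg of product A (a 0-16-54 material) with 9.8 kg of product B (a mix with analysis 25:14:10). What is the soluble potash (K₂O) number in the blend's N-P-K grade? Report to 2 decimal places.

Total mass = 11.4 + 9.8 = 21.2 kg.
K₂O mass = 54%×11.4 + 10%×9.8 = 7.136 kg.
% K₂O = 7.136 / 21.2 = 33.6604%.

33.66% K₂O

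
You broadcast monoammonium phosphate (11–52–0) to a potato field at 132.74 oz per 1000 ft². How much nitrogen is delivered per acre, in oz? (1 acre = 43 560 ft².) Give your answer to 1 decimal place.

636.0 oz N per acre

nitrogen per 1000 ft² = 132.74 × 11% = 14.6014 oz.
Convert to per acre: 14.6014 × 43.56 = 636.037 oz.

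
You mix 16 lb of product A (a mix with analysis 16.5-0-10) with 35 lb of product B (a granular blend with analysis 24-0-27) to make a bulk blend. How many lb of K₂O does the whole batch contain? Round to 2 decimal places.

11.05 lb K₂O

K₂O mass = 10%×16 + 27%×35 = 11.05 lb.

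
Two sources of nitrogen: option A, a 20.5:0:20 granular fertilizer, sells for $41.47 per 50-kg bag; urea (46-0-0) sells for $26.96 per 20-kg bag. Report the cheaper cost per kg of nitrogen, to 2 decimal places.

option A: N per bag = 50 × 20.5% = 10.25 kg; cost = 41.47 / 10.25 = $4.0459/kg N.
urea: N per bag = 20 × 46% = 9.2 kg; cost = 26.96 / 9.2 = $2.9304/kg N.
urea is cheaper.

$2.93 per kg N (urea)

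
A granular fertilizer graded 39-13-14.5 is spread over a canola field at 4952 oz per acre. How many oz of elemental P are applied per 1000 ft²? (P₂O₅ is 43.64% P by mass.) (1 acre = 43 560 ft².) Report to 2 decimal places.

6.45 oz P per thousand sq ft

P₂O₅ per acre = 4952 × 13% = 643.76 oz.
Elemental P = 643.76 × 0.4364 = 280.937 oz per acre.
Convert to per 1000 ft²: 280.937 × 0.0229568 = 6.44942 oz.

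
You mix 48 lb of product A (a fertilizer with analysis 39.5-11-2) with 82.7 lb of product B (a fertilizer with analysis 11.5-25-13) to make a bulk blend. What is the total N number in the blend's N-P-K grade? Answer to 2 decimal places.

21.78% N

Total mass = 48 + 82.7 = 130.7 lb.
N mass = 39.5%×48 + 11.5%×82.7 = 28.4705 lb.
% N = 28.4705 / 130.7 = 21.7831%.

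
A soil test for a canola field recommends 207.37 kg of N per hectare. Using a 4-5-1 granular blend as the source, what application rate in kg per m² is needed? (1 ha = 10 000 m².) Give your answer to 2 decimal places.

Product per hectare = 207.37 / 4% = 5184.25 kg.
Convert to per m²: 5184.25 × 0.0001 = 0.518425 kg.

0.52 kg of product per sq m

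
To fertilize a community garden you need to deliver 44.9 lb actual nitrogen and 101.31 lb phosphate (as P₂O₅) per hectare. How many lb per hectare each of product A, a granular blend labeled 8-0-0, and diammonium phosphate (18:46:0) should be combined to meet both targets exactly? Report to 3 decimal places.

65.712 lb product A, 220.239 lb diammonium phosphate

Per-hectare balance (a = product A, b = diammonium phosphate):
N: 0.08·a + 0.18·b = 44.9
P₂O₅: 0·a + 0.46·b = 101.31
Solving simultaneously: a = 65.71196, b = 220.2391.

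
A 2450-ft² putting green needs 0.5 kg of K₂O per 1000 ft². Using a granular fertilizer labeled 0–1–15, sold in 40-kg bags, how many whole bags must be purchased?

Product per 1000 ft² = 0.5 / 15% = 3.33333 kg.
Total product = 3.33333 × 2450 / 1000 = 8.16667 kg.
Bags = ⌈8.16667 / 40⌉ = 1.

1 bags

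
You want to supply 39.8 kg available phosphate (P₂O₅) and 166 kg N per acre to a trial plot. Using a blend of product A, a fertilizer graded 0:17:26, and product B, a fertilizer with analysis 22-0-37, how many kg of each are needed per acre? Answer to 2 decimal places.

234.12 kg product A, 754.55 kg product B

With a, b = kg per acre of product A and product B:
P₂O₅: 0.17·a + 0·b = 39.8
N: 0·a + 0.22·b = 166
Solving simultaneously: a = 234.118, b = 754.545.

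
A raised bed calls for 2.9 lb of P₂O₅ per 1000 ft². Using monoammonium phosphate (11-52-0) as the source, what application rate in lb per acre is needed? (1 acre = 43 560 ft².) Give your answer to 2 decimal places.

242.93 lb of product per acre

Product per 1000 ft² = 2.9 / 52% = 5.57692 lb.
Convert to per acre: 5.57692 × 43.56 = 242.931 lb.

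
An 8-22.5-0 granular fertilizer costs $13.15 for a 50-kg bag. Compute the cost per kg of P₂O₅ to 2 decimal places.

P₂O₅ in bag = 50 × 22.5% = 11.25 kg.
Cost per kg P₂O₅ = $13.15 / 11.25 = $1.1689.

$1.17 per kg P₂O₅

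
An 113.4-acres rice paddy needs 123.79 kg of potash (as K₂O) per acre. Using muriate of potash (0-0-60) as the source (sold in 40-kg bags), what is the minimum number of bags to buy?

585 bags

Product per acre = 123.79 / 60% = 206.317 kg.
Total product = 206.317 × 113.4 = 23396.3 kg.
Bags = ⌈23396.3 / 40⌉ = 585.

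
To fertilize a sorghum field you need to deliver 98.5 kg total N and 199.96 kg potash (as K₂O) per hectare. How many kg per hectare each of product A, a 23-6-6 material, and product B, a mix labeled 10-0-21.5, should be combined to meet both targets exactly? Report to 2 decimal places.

27.19 kg product A, 922.46 kg product B

Per-hectare balance (a = product A, b = product B):
N: 0.23·a + 0.1·b = 98.5
K₂O: 0.06·a + 0.215·b = 199.96
Eliminate b: (row1) − 0.1/0.215·(row2) → 0.202093·a = 5.49535, so a = 27.1922.
Then b = (199.96 − 0.06·27.1922) / 0.215 = 922.458.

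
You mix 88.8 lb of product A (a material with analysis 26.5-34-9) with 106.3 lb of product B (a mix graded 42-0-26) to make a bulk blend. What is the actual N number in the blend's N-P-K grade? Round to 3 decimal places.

34.945% N

Total mass = 88.8 + 106.3 = 195.1 lb.
N mass = 26.5%×88.8 + 42%×106.3 = 68.178 lb.
% N = 68.178 / 195.1 = 34.9452%.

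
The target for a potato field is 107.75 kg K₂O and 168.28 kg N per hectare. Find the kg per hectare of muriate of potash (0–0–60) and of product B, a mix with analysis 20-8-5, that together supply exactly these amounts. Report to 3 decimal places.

109.467 kg muriate of potash, 841.400 kg product B

Per-hectare balance (a = muriate of potash, b = product B):
K₂O: 0.6·a + 0.05·b = 107.75
N: 0·a + 0.2·b = 168.28
Solving simultaneously: a = 109.4667, b = 841.4.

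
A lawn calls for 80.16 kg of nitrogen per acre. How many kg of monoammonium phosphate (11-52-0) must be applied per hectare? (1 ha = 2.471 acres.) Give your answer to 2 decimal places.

1800.69 kg of product per hectare

Product per acre = 80.16 / 11% = 728.727 kg.
Convert to per hectare: 728.727 × 2.471 = 1800.685 kg.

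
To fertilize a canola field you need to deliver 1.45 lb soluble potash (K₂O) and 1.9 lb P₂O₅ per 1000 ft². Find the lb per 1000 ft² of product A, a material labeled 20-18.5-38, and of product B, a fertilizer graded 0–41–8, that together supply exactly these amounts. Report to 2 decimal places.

3.14 lb product A, 3.22 lb product B

With a, b = lb per 1000 ft² of product A and product B:
K₂O: 0.38·a + 0.08·b = 1.45
P₂O₅: 0.185·a + 0.41·b = 1.9
From row1: a = (1.45 − 0.08·b) / 0.38.
Into row2: 0.185·(1.45 − 0.08·b)/0.38 + 0.41·b = 1.9 → b = 3.21809, a = 3.1383.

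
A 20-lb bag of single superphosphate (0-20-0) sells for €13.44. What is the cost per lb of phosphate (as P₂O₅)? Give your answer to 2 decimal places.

€3.36 per lb P₂O₅

P₂O₅ in bag = 20 × 20% = 4 lb.
Cost per lb P₂O₅ = €13.44 / 4 = €3.3600.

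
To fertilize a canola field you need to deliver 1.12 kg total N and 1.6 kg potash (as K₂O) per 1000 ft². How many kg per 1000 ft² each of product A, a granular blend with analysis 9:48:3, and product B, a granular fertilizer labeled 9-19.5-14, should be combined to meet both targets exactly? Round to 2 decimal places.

1.29 kg product A, 11.15 kg product B

With a, b = kg per 1000 ft² of product A and product B:
N: 0.09·a + 0.09·b = 1.12
K₂O: 0.03·a + 0.14·b = 1.6
Solving simultaneously: a = 1.29293, b = 11.1515.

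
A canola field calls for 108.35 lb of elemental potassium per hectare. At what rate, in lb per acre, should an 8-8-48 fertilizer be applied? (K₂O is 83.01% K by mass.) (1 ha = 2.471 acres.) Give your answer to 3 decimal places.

110.049 lb of product per acre

As K₂O: 108.35 / 0.8301 = 130.526 lb per hectare.
Product per hectare = 130.526 / 48% = 271.93 lb.
Convert to per acre: 271.93 × 0.404694 = 110.0486 lb.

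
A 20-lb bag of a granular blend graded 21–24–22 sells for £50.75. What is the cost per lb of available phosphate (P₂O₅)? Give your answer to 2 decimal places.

P₂O₅ in bag = 20 × 24% = 4.8 lb.
Cost per lb P₂O₅ = £50.75 / 4.8 = £10.5729.

£10.57 per lb P₂O₅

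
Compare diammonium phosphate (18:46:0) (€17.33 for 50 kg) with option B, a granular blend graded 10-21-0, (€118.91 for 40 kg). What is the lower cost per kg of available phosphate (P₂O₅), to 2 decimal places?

€0.75 per kg P₂O₅ (diammonium phosphate)

diammonium phosphate: P₂O₅ per bag = 50 × 46% = 23 kg; cost = 17.33 / 23 = €0.7535/kg P₂O₅.
option B: P₂O₅ per bag = 40 × 21% = 8.4 kg; cost = 118.91 / 8.4 = €14.1560/kg P₂O₅.
diammonium phosphate is cheaper.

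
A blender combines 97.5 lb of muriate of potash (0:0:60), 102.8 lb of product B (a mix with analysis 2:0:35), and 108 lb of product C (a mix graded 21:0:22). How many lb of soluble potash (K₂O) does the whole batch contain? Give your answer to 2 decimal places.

118.24 lb K₂O

K₂O mass = 60%×97.5 + 35%×102.8 + 22%×108 = 118.24 lb.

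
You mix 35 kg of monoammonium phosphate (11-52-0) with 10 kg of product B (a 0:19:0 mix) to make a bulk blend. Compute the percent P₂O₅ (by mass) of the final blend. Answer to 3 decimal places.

Total mass = 35 + 10 = 45 kg.
P₂O₅ mass = 52%×35 + 19%×10 = 20.1 kg.
% P₂O₅ = 20.1 / 45 = 44.6667%.

44.667% P₂O₅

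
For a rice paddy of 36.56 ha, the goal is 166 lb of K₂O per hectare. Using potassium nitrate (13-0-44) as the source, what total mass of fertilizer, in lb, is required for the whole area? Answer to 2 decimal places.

13793.09 lb

Product per hectare = 166 / 44% = 377.273 lb.
Total product = 377.273 × 36.56 = 13793.091 lb.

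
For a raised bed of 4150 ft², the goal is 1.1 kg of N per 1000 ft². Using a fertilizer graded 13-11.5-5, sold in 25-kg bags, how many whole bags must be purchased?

Product per 1000 ft² = 1.1 / 13% = 8.46154 kg.
Total product = 8.46154 × 4150 / 1000 = 35.1154 kg.
Bags = ⌈35.1154 / 25⌉ = 2.

2 bags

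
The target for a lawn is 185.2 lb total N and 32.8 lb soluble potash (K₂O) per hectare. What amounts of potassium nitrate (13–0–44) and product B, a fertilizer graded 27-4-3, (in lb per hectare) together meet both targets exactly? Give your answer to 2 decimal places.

With a, b = lb per hectare of potassium nitrate and product B:
N: 0.13·a + 0.27·b = 185.2
K₂O: 0.44·a + 0.03·b = 32.8
Solving simultaneously: a = 28.7206, b = 672.097.

28.72 lb potassium nitrate, 672.10 lb product B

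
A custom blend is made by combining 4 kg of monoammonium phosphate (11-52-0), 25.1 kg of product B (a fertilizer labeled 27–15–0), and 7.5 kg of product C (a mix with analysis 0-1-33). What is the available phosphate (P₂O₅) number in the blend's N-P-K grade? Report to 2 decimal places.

16.17% P₂O₅

Total mass = 4 + 25.1 + 7.5 = 36.6 kg.
P₂O₅ mass = 52%×4 + 15%×25.1 + 1%×7.5 = 5.92 kg.
% P₂O₅ = 5.92 / 36.6 = 16.1749%.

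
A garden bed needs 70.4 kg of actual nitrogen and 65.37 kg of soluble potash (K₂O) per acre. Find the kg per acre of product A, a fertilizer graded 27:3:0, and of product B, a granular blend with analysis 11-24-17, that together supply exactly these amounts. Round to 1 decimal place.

With a, b = kg per acre of product A and product B:
N: 0.27·a + 0.11·b = 70.4
K₂O: 0·a + 0.17·b = 65.37
Solving simultaneously: a = 104.081, b = 384.529.

104.1 kg product A, 384.5 kg product B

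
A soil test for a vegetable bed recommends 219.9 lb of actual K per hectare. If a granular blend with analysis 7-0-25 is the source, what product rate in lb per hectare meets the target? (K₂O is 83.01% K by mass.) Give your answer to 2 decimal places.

1059.63 lb of product per hectare

As K₂O: 219.9 / 0.8301 = 264.908 lb per hectare.
Product per hectare = 264.908 / 25% = 1059.631 lb.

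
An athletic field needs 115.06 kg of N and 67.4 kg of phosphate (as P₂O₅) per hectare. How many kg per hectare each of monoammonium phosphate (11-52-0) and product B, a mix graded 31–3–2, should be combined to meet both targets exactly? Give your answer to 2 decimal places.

Let a = kg of monoammonium phosphate, b = kg of product B (per hectare).
N: 0.11·a + 0.31·b = 115.06
P₂O₅: 0.52·a + 0.03·b = 67.4
Solving simultaneously: a = 110.464, b = 331.9645.

110.46 kg monoammonium phosphate, 331.96 kg product B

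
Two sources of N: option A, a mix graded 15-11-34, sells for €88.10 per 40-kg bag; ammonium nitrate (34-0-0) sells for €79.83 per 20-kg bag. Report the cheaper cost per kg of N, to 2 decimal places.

option A: N per bag = 40 × 15% = 6 kg; cost = 88.10 / 6 = €14.6833/kg N.
ammonium nitrate: N per bag = 20 × 34% = 6.8 kg; cost = 79.83 / 6.8 = €11.7397/kg N.
ammonium nitrate is cheaper.

€11.74 per kg N (ammonium nitrate)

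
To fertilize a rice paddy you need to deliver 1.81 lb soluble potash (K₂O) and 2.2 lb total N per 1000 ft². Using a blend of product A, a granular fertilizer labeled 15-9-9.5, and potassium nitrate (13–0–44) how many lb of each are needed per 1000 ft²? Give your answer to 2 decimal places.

With a, b = lb per 1000 ft² of product A and potassium nitrate:
K₂O: 0.095·a + 0.44·b = 1.81
N: 0.15·a + 0.13·b = 2.2
Eliminate a: (row1) − 0.095/0.15·(row2) → 0.357667·b = 0.416667, so b = 1.16496.
Back-substitute: a = (1.81 − 0.44·1.16496) / 0.095 = 13.657.

13.66 lb product A, 1.16 lb potassium nitrate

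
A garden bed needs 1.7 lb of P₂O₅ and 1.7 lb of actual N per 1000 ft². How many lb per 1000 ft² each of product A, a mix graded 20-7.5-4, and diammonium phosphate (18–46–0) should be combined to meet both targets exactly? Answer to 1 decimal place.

Let a = lb of product A, b = lb of diammonium phosphate (per 1000 ft²).
P₂O₅: 0.075·a + 0.46·b = 1.7
N: 0.2·a + 0.18·b = 1.7
From row1: a = (1.7 − 0.46·b) / 0.075.
Into row2: 0.2·(1.7 − 0.46·b)/0.075 + 0.18·b = 1.7 → b = 2.70701, a = 6.06369.

6.1 lb product A, 2.7 lb diammonium phosphate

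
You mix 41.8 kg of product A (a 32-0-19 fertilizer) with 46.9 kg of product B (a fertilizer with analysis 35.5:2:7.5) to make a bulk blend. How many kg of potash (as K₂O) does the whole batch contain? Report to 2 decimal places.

K₂O mass = 19%×41.8 + 7.5%×46.9 = 11.4595 kg.

11.46 kg K₂O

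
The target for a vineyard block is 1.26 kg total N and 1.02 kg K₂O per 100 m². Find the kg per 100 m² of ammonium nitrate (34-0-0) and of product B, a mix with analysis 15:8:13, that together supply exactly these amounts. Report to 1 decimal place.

0.2 kg ammonium nitrate, 7.8 kg product B

Per-100 m² balance (a = ammonium nitrate, b = product B):
N: 0.34·a + 0.15·b = 1.26
K₂O: 0·a + 0.13·b = 1.02
Solving simultaneously: a = 0.244344, b = 7.84615.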